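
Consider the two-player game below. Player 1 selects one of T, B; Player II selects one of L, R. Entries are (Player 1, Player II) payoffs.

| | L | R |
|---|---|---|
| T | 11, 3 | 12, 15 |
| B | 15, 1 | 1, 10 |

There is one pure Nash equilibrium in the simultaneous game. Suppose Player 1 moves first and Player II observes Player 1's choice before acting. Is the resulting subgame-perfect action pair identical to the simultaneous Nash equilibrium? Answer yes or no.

Player II best-responds to each possible Player 1 move:
- T: Player II compares 3, 15 and picks R; Player 1 would get 12.
- B: Player II compares 1, 10 and picks R; Player 1 would get 1.
Maximizing over 12, 1, Player 1 chooses T. Subgame-perfect outcome: (T, R) with payoffs (12, 15).
Now find the simultaneous Nash equilibrium.
Player 1's best replies: L→B; R→T.
Player II's best replies: T→R; B→R.
Only (T, R) has each player best-responding; Nash payoffs (12, 15).
Sequential outcome (T, R) coincides with the Nash profile (T, R).

yes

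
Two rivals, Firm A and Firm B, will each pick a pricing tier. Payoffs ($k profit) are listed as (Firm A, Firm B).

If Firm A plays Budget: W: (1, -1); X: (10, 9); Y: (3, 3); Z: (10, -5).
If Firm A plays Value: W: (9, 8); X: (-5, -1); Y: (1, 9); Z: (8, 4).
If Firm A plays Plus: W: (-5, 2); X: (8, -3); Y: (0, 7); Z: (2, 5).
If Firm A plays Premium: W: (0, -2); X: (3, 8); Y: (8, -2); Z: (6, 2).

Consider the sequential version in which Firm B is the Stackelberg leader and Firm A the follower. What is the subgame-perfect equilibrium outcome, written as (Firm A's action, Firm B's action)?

Work backward from Firm A's decision.
- W: BR = Value, leader payoff 8.
- X: BR = Budget, leader payoff 9.
- Y: BR = Premium, leader payoff -2.
- Z: BR = Budget, leader payoff -5.
Firm B's induced payoffs are 8, 9, -2, -5, so Firm B commits to X. Subgame-perfect outcome: (Budget, X) with payoffs (10, 9).

(Budget, X)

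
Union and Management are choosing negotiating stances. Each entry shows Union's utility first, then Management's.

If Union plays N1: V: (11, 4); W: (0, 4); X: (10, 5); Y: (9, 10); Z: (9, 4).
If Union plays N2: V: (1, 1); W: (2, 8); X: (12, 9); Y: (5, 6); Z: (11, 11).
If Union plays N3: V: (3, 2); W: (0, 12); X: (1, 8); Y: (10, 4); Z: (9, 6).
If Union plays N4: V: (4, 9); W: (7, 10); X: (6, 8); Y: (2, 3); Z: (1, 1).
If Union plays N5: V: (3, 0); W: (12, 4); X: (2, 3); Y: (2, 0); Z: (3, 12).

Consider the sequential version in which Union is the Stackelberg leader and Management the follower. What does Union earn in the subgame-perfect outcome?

Work backward from Management's decision.
- N1 → Management plays Y (best of 4, 4, 5, 10, 4); Union gets 9.
- N2 → Management plays Z (best of 1, 8, 9, 6, 11); Union gets 11.
- N3 → Management plays W (best of 2, 12, 8, 4, 6); Union gets 0.
- N4 → Management plays W (best of 9, 10, 8, 3, 1); Union gets 7.
- N5 → Management plays Z (best of 0, 4, 3, 0, 12); Union gets 3.
Maximizing over 9, 11, 0, 7, 3, Union chooses N2. Subgame-perfect outcome: (N2, Z) with payoffs (11, 11).

11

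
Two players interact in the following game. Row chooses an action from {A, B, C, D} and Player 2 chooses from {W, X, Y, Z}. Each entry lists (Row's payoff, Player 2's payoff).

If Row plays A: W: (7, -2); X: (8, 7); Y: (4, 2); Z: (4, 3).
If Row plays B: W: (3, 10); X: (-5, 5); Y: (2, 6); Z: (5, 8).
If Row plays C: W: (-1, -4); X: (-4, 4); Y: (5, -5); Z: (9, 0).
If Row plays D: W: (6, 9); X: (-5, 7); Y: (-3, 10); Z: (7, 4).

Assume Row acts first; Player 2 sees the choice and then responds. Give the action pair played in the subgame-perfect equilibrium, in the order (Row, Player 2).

(A, X)

Player 2 best-responds to each possible Row move:
- A: Player 2 compares -2, 7, 2, 3 and picks X; Row would get 8.
- B: Player 2 compares 10, 5, 6, 8 and picks W; Row would get 3.
- C: Player 2 compares -4, 4, -5, 0 and picks X; Row would get -4.
- D: Player 2 compares 9, 7, 10, 4 and picks Y; Row would get -3.
Row's induced payoffs are 8, 3, -4, -3, so Row commits to A. Subgame-perfect outcome: (A, X) with payoffs (8, 7).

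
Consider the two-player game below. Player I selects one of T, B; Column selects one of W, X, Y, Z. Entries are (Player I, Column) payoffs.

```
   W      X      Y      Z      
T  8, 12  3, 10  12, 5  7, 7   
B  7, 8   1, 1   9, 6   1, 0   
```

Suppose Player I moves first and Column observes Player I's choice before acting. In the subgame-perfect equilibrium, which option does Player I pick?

Work backward from Column's decision.
- T: Column compares 12, 10, 5, 7 and picks W; Player I would get 8.
- B: Column compares 8, 1, 6, 0 and picks W; Player I would get 7.
Player I's induced payoffs are 8, 7, so Player I commits to T. Subgame-perfect outcome: (T, W) with payoffs (8, 12).

T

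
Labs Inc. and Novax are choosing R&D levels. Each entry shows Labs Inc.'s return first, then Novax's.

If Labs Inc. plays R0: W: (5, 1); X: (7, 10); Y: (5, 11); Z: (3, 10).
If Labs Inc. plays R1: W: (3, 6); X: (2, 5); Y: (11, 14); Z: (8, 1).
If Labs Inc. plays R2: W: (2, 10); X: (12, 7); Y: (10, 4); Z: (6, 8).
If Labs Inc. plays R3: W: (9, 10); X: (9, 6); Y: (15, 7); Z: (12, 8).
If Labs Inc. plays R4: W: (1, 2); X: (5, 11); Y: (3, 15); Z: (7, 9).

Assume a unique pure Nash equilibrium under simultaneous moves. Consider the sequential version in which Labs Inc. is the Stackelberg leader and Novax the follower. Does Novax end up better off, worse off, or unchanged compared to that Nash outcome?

Backward induction with Labs Inc. moving first.
- R0 → Novax plays Y (best of 1, 10, 11, 10); Labs Inc. gets 5.
- R1 → Novax plays Y (best of 6, 5, 14, 1); Labs Inc. gets 11.
- R2 → Novax plays W (best of 10, 7, 4, 8); Labs Inc. gets 2.
- R3 → Novax plays W (best of 10, 6, 7, 8); Labs Inc. gets 9.
- R4 → Novax plays Y (best of 2, 11, 15, 9); Labs Inc. gets 3.
Among 5, 11, 2, 9, 3, the best is 11 at R1. Subgame-perfect outcome: (R1, Y) with payoffs (11, 14).
Under simultaneous play:
Labs Inc.'s best replies: W→R3; X→R2; Y→R3; Z→R3.
Novax's best replies: R0→Y; R1→Y; R2→W; R3→W; R4→Y.
Only (R3, W) has each player best-responding; Nash payoffs (9, 10).
Novax earns 14 sequentially versus 10 at the Nash outcome: better off.

better off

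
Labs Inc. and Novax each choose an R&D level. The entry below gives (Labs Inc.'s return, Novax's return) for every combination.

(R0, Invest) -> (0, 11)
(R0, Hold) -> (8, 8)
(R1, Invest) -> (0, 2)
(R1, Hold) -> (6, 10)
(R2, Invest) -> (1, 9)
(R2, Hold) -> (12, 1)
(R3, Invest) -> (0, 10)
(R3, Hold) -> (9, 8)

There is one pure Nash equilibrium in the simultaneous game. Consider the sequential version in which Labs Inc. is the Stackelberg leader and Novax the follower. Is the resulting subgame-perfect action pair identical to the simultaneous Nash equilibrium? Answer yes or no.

no

Work backward from Novax's decision.
- R0: BR = Invest, leader payoff 0.
- R1: BR = Hold, leader payoff 6.
- R2: BR = Invest, leader payoff 1.
- R3: BR = Invest, leader payoff 0.
Among 0, 6, 1, 0, the best is 6 at R1. Subgame-perfect outcome: (R1, Hold) with payoffs (6, 10).
Under simultaneous play:
Labs Inc.'s best replies: Invest→R2; Hold→R2.
Novax's best replies: R0→Invest; R1→Hold; R2→Invest; R3→Invest.
Only (R2, Invest) has each player best-responding; Nash payoffs (1, 9).
Sequential outcome (R1, Hold) differs from the Nash profile (R2, Invest).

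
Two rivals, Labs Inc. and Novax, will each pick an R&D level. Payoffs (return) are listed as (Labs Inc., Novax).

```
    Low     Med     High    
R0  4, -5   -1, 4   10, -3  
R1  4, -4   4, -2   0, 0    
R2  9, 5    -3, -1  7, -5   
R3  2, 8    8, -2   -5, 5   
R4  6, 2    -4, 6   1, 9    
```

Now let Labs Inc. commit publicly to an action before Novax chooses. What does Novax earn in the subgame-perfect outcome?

Novax best-responds to each possible Labs Inc. move:
- R0 → Novax plays Med (best of -5, 4, -3); Labs Inc. gets -1.
- R1 → Novax plays High (best of -4, -2, 0); Labs Inc. gets 0.
- R2 → Novax plays Low (best of 5, -1, -5); Labs Inc. gets 9.
- R3 → Novax plays Low (best of 8, -2, 5); Labs Inc. gets 2.
- R4 → Novax plays High (best of 2, 6, 9); Labs Inc. gets 1.
Labs Inc.'s induced payoffs are -1, 0, 9, 2, 1, so Labs Inc. commits to R2. Subgame-perfect outcome: (R2, Low) with payoffs (9, 5).

5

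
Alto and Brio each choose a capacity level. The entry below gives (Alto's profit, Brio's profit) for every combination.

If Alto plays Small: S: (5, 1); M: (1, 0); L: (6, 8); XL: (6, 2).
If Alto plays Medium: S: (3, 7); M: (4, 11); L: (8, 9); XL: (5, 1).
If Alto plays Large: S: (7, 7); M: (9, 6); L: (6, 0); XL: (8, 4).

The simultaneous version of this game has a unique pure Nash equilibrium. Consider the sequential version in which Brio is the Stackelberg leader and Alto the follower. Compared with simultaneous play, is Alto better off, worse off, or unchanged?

Solve by backward induction (Brio leads).
- S: Alto compares 5, 3, 7 and picks Large; Brio would get 7.
- M: Alto compares 1, 4, 9 and picks Large; Brio would get 6.
- L: Alto compares 6, 8, 6 and picks Medium; Brio would get 9.
- XL: Alto compares 6, 5, 8 and picks Large; Brio would get 4.
Among 7, 6, 9, 4, the best is 9 at L. Subgame-perfect outcome: (Medium, L) with payoffs (8, 9).
Under simultaneous play:
Alto's best replies: S→Large; M→Large; L→Medium; XL→Large.
Brio's best replies: Small→L; Medium→M; Large→S.
Only (Large, S) has each player best-responding; Nash payoffs (7, 7).
Alto earns 8 sequentially versus 7 at the Nash outcome: better off.

better off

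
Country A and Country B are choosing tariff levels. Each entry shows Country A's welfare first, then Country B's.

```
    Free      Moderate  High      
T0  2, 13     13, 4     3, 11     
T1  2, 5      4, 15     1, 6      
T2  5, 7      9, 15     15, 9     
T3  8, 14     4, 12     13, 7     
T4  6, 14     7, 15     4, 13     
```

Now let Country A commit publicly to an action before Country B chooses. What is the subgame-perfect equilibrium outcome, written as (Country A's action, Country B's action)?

Work backward from Country B's decision.
- T0 → Country B plays Free (best of 13, 4, 11); Country A gets 2.
- T1 → Country B plays Moderate (best of 5, 15, 6); Country A gets 4.
- T2 → Country B plays Moderate (best of 7, 15, 9); Country A gets 9.
- T3 → Country B plays Free (best of 14, 12, 7); Country A gets 8.
- T4 → Country B plays Moderate (best of 14, 15, 13); Country A gets 7.
Maximizing over 2, 4, 9, 8, 7, Country A chooses T2. Subgame-perfect outcome: (T2, Moderate) with payoffs (9, 15).

(T2, Moderate)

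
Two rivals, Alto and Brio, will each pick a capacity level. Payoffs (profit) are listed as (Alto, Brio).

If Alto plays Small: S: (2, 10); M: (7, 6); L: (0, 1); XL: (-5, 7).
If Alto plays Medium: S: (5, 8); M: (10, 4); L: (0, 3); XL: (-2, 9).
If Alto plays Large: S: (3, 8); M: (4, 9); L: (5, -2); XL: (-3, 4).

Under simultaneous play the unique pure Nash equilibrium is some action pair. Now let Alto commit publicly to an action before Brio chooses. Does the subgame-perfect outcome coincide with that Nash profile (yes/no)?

Backward induction with Alto moving first.
- Small: Brio compares 10, 6, 1, 7 and picks S; Alto would get 2.
- Medium: Brio compares 8, 4, 3, 9 and picks XL; Alto would get -2.
- Large: Brio compares 8, 9, -2, 4 and picks M; Alto would get 4.
Maximizing over 2, -2, 4, Alto chooses Large. Subgame-perfect outcome: (Large, M) with payoffs (4, 9).
Now find the simultaneous Nash equilibrium.
Alto's best replies: S→Medium; M→Medium; L→Large; XL→Medium.
Brio's best replies: Small→S; Medium→XL; Large→M.
Only (Medium, XL) has each player best-responding; Nash payoffs (-2, 9).
Sequential outcome (Large, M) differs from the Nash profile (Medium, XL).

no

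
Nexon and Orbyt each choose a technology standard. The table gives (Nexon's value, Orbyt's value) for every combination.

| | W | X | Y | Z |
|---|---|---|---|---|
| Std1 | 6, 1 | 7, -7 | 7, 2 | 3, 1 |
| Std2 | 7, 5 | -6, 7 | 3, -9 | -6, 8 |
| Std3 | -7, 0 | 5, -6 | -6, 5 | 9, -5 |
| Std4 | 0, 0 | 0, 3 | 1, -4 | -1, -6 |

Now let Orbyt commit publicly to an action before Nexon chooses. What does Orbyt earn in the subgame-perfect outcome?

5

Backward induction with Orbyt moving first.
- W: Nexon compares 6, 7, -7, 0 and picks Std2; Orbyt would get 5.
- X: Nexon compares 7, -6, 5, 0 and picks Std1; Orbyt would get -7.
- Y: Nexon compares 7, 3, -6, 1 and picks Std1; Orbyt would get 2.
- Z: Nexon compares 3, -6, 9, -1 and picks Std3; Orbyt would get -5.
Among 5, -7, 2, -5, the best is 5 at W. Subgame-perfect outcome: (Std2, W) with payoffs (7, 5).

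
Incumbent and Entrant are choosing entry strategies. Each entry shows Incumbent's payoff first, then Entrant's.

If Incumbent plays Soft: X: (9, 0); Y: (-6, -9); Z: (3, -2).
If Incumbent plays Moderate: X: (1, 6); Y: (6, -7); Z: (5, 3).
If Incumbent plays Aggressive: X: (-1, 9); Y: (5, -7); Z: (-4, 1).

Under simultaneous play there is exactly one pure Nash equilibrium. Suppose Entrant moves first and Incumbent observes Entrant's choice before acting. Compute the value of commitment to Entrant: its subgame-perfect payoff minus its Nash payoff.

3

Incumbent best-responds to each possible Entrant move:
- X: Incumbent compares 9, 1, -1 and picks Soft; Entrant would get 0.
- Y: Incumbent compares -6, 6, 5 and picks Moderate; Entrant would get -7.
- Z: Incumbent compares 3, 5, -4 and picks Moderate; Entrant would get 3.
Among 0, -7, 3, the best is 3 at Z. Subgame-perfect outcome: (Moderate, Z) with payoffs (5, 3).
For the simultaneous game, intersect best replies.
Incumbent's best replies: X→Soft; Y→Moderate; Z→Moderate.
Entrant's best replies: Soft→X; Moderate→X; Aggressive→X.
Only (Soft, X) has each player best-responding; Nash payoffs (9, 0).
Entrant's commitment gain: 3 − 0 = 3.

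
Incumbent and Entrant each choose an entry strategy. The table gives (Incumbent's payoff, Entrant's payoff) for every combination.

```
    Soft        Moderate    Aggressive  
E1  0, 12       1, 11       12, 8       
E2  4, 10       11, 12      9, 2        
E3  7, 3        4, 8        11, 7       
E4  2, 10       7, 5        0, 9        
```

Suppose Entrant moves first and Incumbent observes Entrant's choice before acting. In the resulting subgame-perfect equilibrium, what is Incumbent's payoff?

Backward induction with Entrant moving first.
- Soft → Incumbent plays E3 (best of 0, 4, 7, 2); Entrant gets 3.
- Moderate → Incumbent plays E2 (best of 1, 11, 4, 7); Entrant gets 12.
- Aggressive → Incumbent plays E1 (best of 12, 9, 11, 0); Entrant gets 8.
Among 3, 12, 8, the best is 12 at Moderate. Subgame-perfect outcome: (E2, Moderate) with payoffs (11, 12).

11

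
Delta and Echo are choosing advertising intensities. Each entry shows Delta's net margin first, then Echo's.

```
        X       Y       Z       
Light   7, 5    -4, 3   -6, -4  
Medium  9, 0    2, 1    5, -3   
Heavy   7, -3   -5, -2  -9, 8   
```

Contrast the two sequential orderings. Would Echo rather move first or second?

second

If Delta leads: Echo's best replies are Light→X, Medium→Y, Heavy→Z; Delta's induced payoffs 7, 2, -9; outcome (Light, X), payoffs (7, 5).
If Echo leads: Delta's best replies are X→Medium, Y→Medium, Z→Medium; Echo's induced payoffs 0, 1, -3; outcome (Medium, Y), payoffs (2, 1).
Echo gets 1 moving first and 5 moving second, so Echo prefers to move second.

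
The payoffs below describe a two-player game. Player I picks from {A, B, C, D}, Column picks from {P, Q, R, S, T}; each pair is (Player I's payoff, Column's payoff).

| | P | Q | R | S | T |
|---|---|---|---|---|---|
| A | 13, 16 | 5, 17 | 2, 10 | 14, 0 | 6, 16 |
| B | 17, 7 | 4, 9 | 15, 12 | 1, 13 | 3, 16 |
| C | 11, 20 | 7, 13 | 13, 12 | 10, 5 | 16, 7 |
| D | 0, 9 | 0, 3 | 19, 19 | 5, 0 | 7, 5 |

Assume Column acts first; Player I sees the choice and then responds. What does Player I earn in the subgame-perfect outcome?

Player I best-responds to each possible Column move:
- P → Player I plays B (best of 13, 17, 11, 0); Column gets 7.
- Q → Player I plays C (best of 5, 4, 7, 0); Column gets 13.
- R → Player I plays D (best of 2, 15, 13, 19); Column gets 19.
- S → Player I plays A (best of 14, 1, 10, 5); Column gets 0.
- T → Player I plays C (best of 6, 3, 16, 7); Column gets 7.
Among 7, 13, 19, 0, 7, the best is 19 at R. Subgame-perfect outcome: (D, R) with payoffs (19, 19).

19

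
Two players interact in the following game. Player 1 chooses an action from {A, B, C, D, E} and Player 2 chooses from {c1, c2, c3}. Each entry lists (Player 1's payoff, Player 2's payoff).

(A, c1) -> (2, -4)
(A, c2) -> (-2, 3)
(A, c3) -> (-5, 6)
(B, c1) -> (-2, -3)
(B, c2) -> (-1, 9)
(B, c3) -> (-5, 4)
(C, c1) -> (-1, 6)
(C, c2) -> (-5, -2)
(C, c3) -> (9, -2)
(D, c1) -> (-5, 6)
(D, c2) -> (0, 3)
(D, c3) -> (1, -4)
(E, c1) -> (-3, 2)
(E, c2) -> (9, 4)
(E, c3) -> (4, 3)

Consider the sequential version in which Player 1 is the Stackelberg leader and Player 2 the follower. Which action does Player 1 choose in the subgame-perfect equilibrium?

Backward induction with Player 1 moving first.
- A: Player 2 compares -4, 3, 6 and picks c3; Player 1 would get -5.
- B: Player 2 compares -3, 9, 4 and picks c2; Player 1 would get -1.
- C: Player 2 compares 6, -2, -2 and picks c1; Player 1 would get -1.
- D: Player 2 compares 6, 3, -4 and picks c1; Player 1 would get -5.
- E: Player 2 compares 2, 4, 3 and picks c2; Player 1 would get 9.
Maximizing over -5, -1, -1, -5, 9, Player 1 chooses E. Subgame-perfect outcome: (E, c2) with payoffs (9, 4).

E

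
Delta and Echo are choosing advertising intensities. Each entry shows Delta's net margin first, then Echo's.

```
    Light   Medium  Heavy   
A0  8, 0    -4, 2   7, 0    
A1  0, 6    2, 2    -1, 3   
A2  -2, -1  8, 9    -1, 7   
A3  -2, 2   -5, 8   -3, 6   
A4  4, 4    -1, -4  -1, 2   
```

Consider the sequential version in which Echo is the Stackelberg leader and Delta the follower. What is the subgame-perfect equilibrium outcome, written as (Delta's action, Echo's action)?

Work backward from Delta's decision.
- Light: BR = A0, leader payoff 0.
- Medium: BR = A2, leader payoff 9.
- Heavy: BR = A0, leader payoff 0.
Echo's induced payoffs are 0, 9, 0, so Echo commits to Medium. Subgame-perfect outcome: (A2, Medium) with payoffs (8, 9).

(A2, Medium)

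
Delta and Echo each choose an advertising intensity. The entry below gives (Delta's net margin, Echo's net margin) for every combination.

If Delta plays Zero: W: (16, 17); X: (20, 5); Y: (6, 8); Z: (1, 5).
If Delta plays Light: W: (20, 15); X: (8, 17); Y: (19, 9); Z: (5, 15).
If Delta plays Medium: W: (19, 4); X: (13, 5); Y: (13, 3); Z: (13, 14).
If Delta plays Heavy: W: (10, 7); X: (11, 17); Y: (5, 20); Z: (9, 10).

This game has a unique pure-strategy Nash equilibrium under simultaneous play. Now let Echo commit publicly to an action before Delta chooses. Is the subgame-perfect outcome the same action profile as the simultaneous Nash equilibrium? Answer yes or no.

no

Work backward from Delta's decision.
- W → Delta plays Light (best of 16, 20, 19, 10); Echo gets 15.
- X → Delta plays Zero (best of 20, 8, 13, 11); Echo gets 5.
- Y → Delta plays Light (best of 6, 19, 13, 5); Echo gets 9.
- Z → Delta plays Medium (best of 1, 5, 13, 9); Echo gets 14.
Among 15, 5, 9, 14, the best is 15 at W. Subgame-perfect outcome: (Light, W) with payoffs (20, 15).
Under simultaneous play:
Delta's best replies: W→Light; X→Zero; Y→Light; Z→Medium.
Echo's best replies: Zero→W; Light→X; Medium→Z; Heavy→Y.
Only (Medium, Z) has each player best-responding; Nash payoffs (13, 14).
Sequential outcome (Light, W) differs from the Nash profile (Medium, Z).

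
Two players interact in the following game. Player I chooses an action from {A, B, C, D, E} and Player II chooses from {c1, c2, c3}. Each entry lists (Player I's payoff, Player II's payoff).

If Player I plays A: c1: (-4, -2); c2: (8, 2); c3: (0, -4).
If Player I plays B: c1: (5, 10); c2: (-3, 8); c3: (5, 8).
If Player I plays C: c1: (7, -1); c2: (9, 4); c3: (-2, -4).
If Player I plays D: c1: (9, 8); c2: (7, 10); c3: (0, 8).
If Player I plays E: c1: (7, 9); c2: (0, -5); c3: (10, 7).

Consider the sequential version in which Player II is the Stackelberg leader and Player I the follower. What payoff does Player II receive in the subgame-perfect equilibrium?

8

Player I best-responds to each possible Player II move:
- c1 → Player I plays D (best of -4, 5, 7, 9, 7); Player II gets 8.
- c2 → Player I plays C (best of 8, -3, 9, 7, 0); Player II gets 4.
- c3 → Player I plays E (best of 0, 5, -2, 0, 10); Player II gets 7.
Maximizing over 8, 4, 7, Player II chooses c1. Subgame-perfect outcome: (D, c1) with payoffs (9, 8).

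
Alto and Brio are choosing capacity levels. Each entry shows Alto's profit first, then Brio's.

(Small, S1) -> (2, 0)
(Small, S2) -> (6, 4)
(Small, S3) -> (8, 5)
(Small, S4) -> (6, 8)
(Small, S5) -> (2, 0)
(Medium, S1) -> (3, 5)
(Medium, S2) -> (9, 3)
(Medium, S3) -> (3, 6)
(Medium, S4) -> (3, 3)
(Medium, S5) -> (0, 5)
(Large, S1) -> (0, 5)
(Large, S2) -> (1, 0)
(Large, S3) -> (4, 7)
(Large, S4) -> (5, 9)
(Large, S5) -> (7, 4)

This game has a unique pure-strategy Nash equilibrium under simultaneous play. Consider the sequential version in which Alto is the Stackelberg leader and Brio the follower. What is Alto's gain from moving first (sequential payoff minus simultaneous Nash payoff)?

Solve by backward induction (Alto leads).
- Small: BR = S4, leader payoff 6.
- Medium: BR = S3, leader payoff 3.
- Large: BR = S4, leader payoff 5.
Among 6, 3, 5, the best is 6 at Small. Subgame-perfect outcome: (Small, S4) with payoffs (6, 8).
Now find the simultaneous Nash equilibrium.
Alto's best replies: S1→Medium; S2→Medium; S3→Small; S4→Small; S5→Large.
Brio's best replies: Small→S4; Medium→S3; Large→S4.
The unique mutual best reply is (Small, S4), giving (6, 8).
Alto's commitment gain: 6 − 6 = 0.

0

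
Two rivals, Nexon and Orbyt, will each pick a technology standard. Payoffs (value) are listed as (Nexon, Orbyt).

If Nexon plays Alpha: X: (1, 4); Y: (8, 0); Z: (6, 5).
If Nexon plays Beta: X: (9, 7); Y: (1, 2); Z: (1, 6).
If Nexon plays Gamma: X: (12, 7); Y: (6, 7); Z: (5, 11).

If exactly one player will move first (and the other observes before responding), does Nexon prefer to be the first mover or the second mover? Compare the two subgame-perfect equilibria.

second

If Nexon leads: Orbyt's best replies are Alpha→Z, Beta→X, Gamma→Z; Nexon's induced payoffs 6, 9, 5; outcome (Beta, X), payoffs (9, 7).
If Orbyt leads: Nexon's best replies are X→Gamma, Y→Alpha, Z→Alpha; Orbyt's induced payoffs 7, 0, 5; outcome (Gamma, X), payoffs (12, 7).
Nexon gets 9 moving first and 12 moving second, so Nexon prefers to move second.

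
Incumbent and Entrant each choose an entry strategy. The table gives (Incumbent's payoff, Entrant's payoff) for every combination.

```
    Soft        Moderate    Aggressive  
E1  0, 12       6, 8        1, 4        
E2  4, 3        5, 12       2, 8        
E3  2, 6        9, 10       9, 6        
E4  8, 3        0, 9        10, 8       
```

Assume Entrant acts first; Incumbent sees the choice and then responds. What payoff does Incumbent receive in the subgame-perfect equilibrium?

Solve by backward induction (Entrant leads).
- Soft: Incumbent compares 0, 4, 2, 8 and picks E4; Entrant would get 3.
- Moderate: Incumbent compares 6, 5, 9, 0 and picks E3; Entrant would get 10.
- Aggressive: Incumbent compares 1, 2, 9, 10 and picks E4; Entrant would get 8.
Maximizing over 3, 10, 8, Entrant chooses Moderate. Subgame-perfect outcome: (E3, Moderate) with payoffs (9, 10).

9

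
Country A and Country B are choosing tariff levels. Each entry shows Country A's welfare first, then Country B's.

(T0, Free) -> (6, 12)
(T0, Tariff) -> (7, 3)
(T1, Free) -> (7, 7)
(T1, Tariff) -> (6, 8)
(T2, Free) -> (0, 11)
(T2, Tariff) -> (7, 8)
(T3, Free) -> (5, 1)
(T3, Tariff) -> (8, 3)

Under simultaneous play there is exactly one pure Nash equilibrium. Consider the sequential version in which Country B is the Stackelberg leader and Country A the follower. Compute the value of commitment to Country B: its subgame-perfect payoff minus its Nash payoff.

4

Backward induction with Country B moving first.
- Free → Country A plays T1 (best of 6, 7, 0, 5); Country B gets 7.
- Tariff → Country A plays T3 (best of 7, 6, 7, 8); Country B gets 3.
Country B's induced payoffs are 7, 3, so Country B commits to Free. Subgame-perfect outcome: (T1, Free) with payoffs (7, 7).
For the simultaneous game, intersect best replies.
Country A's best replies: Free→T1; Tariff→T3.
Country B's best replies: T0→Free; T1→Tariff; T2→Free; T3→Tariff.
The unique mutual best reply is (T3, Tariff), giving (8, 3).
Country B's commitment gain: 7 − 3 = 4.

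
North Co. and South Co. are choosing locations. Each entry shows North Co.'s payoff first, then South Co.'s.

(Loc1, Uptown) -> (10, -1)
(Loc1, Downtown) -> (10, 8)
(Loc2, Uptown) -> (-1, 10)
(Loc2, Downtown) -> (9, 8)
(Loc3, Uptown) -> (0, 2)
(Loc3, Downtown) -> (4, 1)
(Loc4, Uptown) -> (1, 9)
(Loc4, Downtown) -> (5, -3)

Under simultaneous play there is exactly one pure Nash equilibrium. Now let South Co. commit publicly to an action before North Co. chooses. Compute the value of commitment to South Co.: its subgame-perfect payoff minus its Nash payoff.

Backward induction with South Co. moving first.
- Uptown: BR = Loc1, leader payoff -1.
- Downtown: BR = Loc1, leader payoff 8.
South Co.'s induced payoffs are -1, 8, so South Co. commits to Downtown. Subgame-perfect outcome: (Loc1, Downtown) with payoffs (10, 8).
Now find the simultaneous Nash equilibrium.
North Co.'s best replies: Uptown→Loc1; Downtown→Loc1.
South Co.'s best replies: Loc1→Downtown; Loc2→Uptown; Loc3→Uptown; Loc4→Uptown.
Only (Loc1, Downtown) has each player best-responding; Nash payoffs (10, 8).
South Co.'s commitment gain: 8 − 8 = 0.

0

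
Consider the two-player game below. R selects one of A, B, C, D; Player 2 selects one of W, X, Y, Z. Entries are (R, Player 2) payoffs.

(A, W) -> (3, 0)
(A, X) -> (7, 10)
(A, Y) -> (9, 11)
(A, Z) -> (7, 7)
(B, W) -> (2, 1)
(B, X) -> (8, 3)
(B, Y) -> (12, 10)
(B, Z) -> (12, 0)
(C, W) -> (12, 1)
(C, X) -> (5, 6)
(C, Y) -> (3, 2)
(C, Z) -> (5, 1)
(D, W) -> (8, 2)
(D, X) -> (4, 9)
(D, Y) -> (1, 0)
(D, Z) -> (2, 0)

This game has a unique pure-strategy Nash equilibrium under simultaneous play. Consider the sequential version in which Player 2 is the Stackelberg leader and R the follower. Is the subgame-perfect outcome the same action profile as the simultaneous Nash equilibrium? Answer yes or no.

yes

Backward induction with Player 2 moving first.
- W → R plays C (best of 3, 2, 12, 8); Player 2 gets 1.
- X → R plays B (best of 7, 8, 5, 4); Player 2 gets 3.
- Y → R plays B (best of 9, 12, 3, 1); Player 2 gets 10.
- Z → R plays B (best of 7, 12, 5, 2); Player 2 gets 0.
Among 1, 3, 10, 0, the best is 10 at Y. Subgame-perfect outcome: (B, Y) with payoffs (12, 10).
Now find the simultaneous Nash equilibrium.
R's best replies: W→C; X→B; Y→B; Z→B.
Player 2's best replies: A→Y; B→Y; C→X; D→X.
The unique mutual best reply is (B, Y), giving (12, 10).
Sequential outcome (B, Y) coincides with the Nash profile (B, Y).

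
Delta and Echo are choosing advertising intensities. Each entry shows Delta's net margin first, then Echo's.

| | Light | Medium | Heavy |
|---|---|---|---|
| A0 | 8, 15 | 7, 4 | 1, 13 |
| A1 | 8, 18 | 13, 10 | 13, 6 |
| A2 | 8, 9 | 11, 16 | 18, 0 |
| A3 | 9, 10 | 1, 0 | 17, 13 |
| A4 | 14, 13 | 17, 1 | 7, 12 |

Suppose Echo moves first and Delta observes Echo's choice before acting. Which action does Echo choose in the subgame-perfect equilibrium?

Work backward from Delta's decision.
- Light: Delta compares 8, 8, 8, 9, 14 and picks A4; Echo would get 13.
- Medium: Delta compares 7, 13, 11, 1, 17 and picks A4; Echo would get 1.
- Heavy: Delta compares 1, 13, 18, 17, 7 and picks A2; Echo would get 0.
Among 13, 1, 0, the best is 13 at Light. Subgame-perfect outcome: (A4, Light) with payoffs (14, 13).

Light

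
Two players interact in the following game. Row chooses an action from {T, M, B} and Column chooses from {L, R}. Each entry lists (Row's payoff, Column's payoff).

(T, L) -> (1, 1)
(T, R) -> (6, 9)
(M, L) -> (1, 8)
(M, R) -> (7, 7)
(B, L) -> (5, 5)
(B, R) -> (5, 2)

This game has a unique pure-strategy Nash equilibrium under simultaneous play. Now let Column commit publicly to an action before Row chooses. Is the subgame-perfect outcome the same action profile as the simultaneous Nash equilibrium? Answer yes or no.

no

Row best-responds to each possible Column move:
- L: BR = B, leader payoff 5.
- R: BR = M, leader payoff 7.
Column's induced payoffs are 5, 7, so Column commits to R. Subgame-perfect outcome: (M, R) with payoffs (7, 7).
For the simultaneous game, intersect best replies.
Row's best replies: L→B; R→M.
Column's best replies: T→R; M→L; B→L.
The unique mutual best reply is (B, L), giving (5, 5).
Sequential outcome (M, R) differs from the Nash profile (B, L).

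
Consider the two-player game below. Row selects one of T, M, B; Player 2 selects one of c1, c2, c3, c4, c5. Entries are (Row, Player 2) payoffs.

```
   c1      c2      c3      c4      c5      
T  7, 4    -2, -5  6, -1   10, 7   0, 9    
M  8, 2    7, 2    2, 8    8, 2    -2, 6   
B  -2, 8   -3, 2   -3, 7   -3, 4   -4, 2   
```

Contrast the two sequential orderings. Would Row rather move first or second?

first

If Row leads: Player 2's best replies are T→c5, M→c3, B→c1; Row's induced payoffs 0, 2, -2; outcome (M, c3), payoffs (2, 8).
If Player 2 leads: Row's best replies are c1→M, c2→M, c3→T, c4→T, c5→T; Player 2's induced payoffs 2, 2, -1, 7, 9; outcome (T, c5), payoffs (0, 9).
Row gets 2 moving first and 0 moving second, so Row prefers to move first.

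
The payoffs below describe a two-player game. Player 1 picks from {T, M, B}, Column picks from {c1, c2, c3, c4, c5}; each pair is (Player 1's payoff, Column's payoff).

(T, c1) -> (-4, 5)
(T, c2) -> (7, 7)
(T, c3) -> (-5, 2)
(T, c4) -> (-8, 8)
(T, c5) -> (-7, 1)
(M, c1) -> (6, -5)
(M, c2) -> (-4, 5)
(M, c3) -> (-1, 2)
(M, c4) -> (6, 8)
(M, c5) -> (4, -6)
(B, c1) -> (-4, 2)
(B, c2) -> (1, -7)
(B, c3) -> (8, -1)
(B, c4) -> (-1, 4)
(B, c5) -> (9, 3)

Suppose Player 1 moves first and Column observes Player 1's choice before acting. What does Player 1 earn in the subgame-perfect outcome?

Backward induction with Player 1 moving first.
- T → Column plays c4 (best of 5, 7, 2, 8, 1); Player 1 gets -8.
- M → Column plays c4 (best of -5, 5, 2, 8, -6); Player 1 gets 6.
- B → Column plays c4 (best of 2, -7, -1, 4, 3); Player 1 gets -1.
Player 1's induced payoffs are -8, 6, -1, so Player 1 commits to M. Subgame-perfect outcome: (M, c4) with payoffs (6, 8).

6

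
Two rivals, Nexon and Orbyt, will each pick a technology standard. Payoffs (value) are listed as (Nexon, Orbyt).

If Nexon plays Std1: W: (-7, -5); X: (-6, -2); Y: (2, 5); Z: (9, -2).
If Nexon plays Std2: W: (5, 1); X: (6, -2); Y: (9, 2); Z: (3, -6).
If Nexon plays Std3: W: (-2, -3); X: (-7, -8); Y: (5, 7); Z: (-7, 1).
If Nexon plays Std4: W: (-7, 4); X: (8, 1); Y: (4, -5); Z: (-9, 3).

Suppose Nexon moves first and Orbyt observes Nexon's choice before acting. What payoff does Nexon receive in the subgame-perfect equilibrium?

Backward induction with Nexon moving first.
- Std1: Orbyt compares -5, -2, 5, -2 and picks Y; Nexon would get 2.
- Std2: Orbyt compares 1, -2, 2, -6 and picks Y; Nexon would get 9.
- Std3: Orbyt compares -3, -8, 7, 1 and picks Y; Nexon would get 5.
- Std4: Orbyt compares 4, 1, -5, 3 and picks W; Nexon would get -7.
Among 2, 9, 5, -7, the best is 9 at Std2. Subgame-perfect outcome: (Std2, Y) with payoffs (9, 2).

9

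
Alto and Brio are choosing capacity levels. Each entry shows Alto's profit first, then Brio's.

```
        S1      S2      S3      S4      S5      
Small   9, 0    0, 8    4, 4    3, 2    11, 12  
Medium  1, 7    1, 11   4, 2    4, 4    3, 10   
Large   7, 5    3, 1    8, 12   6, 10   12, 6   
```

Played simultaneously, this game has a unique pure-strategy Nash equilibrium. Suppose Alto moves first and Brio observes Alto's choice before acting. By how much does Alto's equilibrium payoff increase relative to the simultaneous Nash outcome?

Brio best-responds to each possible Alto move:
- Small → Brio plays S5 (best of 0, 8, 4, 2, 12); Alto gets 11.
- Medium → Brio plays S2 (best of 7, 11, 2, 4, 10); Alto gets 1.
- Large → Brio plays S3 (best of 5, 1, 12, 10, 6); Alto gets 8.
Alto's induced payoffs are 11, 1, 8, so Alto commits to Small. Subgame-perfect outcome: (Small, S5) with payoffs (11, 12).
For the simultaneous game, intersect best replies.
Alto's best replies: S1→Small; S2→Large; S3→Large; S4→Large; S5→Large.
Brio's best replies: Small→S5; Medium→S2; Large→S3.
Only (Large, S3) has each player best-responding; Nash payoffs (8, 12).
Alto's commitment gain: 11 − 8 = 3.

3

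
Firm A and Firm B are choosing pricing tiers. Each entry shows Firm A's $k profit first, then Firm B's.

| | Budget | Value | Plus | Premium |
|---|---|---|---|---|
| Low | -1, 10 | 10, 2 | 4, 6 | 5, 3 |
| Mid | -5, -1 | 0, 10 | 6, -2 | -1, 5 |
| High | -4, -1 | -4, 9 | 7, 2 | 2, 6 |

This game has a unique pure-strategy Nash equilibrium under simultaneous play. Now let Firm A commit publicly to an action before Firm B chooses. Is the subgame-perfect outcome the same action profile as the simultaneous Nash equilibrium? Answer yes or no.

Backward induction with Firm A moving first.
- Low: Firm B compares 10, 2, 6, 3 and picks Budget; Firm A would get -1.
- Mid: Firm B compares -1, 10, -2, 5 and picks Value; Firm A would get 0.
- High: Firm B compares -1, 9, 2, 6 and picks Value; Firm A would get -4.
Maximizing over -1, 0, -4, Firm A chooses Mid. Subgame-perfect outcome: (Mid, Value) with payoffs (0, 10).
Now find the simultaneous Nash equilibrium.
Firm A's best replies: Budget→Low; Value→Low; Plus→High; Premium→Low.
Firm B's best replies: Low→Budget; Mid→Value; High→Value.
The unique mutual best reply is (Low, Budget), giving (-1, 10).
Sequential outcome (Mid, Value) differs from the Nash profile (Low, Budget).

no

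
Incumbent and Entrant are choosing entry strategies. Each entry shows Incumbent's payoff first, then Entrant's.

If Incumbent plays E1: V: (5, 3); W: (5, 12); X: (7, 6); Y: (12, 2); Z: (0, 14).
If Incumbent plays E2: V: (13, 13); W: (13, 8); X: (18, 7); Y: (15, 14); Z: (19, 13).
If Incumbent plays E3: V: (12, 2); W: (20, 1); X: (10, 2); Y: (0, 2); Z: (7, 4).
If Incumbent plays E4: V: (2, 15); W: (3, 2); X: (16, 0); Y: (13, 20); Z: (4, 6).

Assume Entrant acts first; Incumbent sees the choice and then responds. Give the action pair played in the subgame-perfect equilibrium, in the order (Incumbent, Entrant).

(E2, Y)

Solve by backward induction (Entrant leads).
- V: BR = E2, leader payoff 13.
- W: BR = E3, leader payoff 1.
- X: BR = E2, leader payoff 7.
- Y: BR = E2, leader payoff 14.
- Z: BR = E2, leader payoff 13.
Maximizing over 13, 1, 7, 14, 13, Entrant chooses Y. Subgame-perfect outcome: (E2, Y) with payoffs (15, 14).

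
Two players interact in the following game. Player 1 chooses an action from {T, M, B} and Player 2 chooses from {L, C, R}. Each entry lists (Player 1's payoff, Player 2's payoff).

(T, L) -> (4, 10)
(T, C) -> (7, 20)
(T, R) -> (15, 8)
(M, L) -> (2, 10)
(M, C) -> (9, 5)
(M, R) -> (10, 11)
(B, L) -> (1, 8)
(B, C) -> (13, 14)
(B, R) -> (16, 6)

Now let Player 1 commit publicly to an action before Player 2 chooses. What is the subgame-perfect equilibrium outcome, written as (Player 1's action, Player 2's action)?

(B, C)

Player 2 best-responds to each possible Player 1 move:
- T: BR = C, leader payoff 7.
- M: BR = R, leader payoff 10.
- B: BR = C, leader payoff 13.
Player 1's induced payoffs are 7, 10, 13, so Player 1 commits to B. Subgame-perfect outcome: (B, C) with payoffs (13, 14).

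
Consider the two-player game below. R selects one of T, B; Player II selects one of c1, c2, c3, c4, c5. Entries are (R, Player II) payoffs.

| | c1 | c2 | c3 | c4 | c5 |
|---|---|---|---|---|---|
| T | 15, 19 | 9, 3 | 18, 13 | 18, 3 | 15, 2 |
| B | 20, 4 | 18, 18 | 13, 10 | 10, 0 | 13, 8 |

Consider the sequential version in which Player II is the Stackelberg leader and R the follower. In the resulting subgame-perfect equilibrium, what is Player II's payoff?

18

Solve by backward induction (Player II leads).
- c1: BR = B, leader payoff 4.
- c2: BR = B, leader payoff 18.
- c3: BR = T, leader payoff 13.
- c4: BR = T, leader payoff 3.
- c5: BR = T, leader payoff 2.
Player II's induced payoffs are 4, 18, 13, 3, 2, so Player II commits to c2. Subgame-perfect outcome: (B, c2) with payoffs (18, 18).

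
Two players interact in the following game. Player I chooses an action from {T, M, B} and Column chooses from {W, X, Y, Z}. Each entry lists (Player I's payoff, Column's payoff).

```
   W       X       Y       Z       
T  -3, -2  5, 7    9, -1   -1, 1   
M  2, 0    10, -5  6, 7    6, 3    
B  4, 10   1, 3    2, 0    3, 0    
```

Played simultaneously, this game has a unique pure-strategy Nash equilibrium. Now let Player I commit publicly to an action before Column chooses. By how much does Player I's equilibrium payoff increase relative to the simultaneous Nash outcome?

2

Column best-responds to each possible Player I move:
- T → Column plays X (best of -2, 7, -1, 1); Player I gets 5.
- M → Column plays Y (best of 0, -5, 7, 3); Player I gets 6.
- B → Column plays W (best of 10, 3, 0, 0); Player I gets 4.
Among 5, 6, 4, the best is 6 at M. Subgame-perfect outcome: (M, Y) with payoffs (6, 7).
Under simultaneous play:
Player I's best replies: W→B; X→M; Y→T; Z→M.
Column's best replies: T→X; M→Y; B→W.
Only (B, W) has each player best-responding; Nash payoffs (4, 10).
Player I's commitment gain: 6 − 4 = 2.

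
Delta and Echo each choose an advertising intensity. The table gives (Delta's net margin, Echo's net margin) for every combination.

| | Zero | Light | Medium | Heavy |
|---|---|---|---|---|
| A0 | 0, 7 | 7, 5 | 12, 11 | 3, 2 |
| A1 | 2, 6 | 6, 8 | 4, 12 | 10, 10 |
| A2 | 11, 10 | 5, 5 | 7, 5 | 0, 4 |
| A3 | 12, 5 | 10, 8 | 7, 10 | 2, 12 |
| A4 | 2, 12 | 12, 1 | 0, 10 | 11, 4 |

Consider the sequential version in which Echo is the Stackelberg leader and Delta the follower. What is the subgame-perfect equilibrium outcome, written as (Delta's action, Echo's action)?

(A0, Medium)

Delta best-responds to each possible Echo move:
- Zero: Delta compares 0, 2, 11, 12, 2 and picks A3; Echo would get 5.
- Light: Delta compares 7, 6, 5, 10, 12 and picks A4; Echo would get 1.
- Medium: Delta compares 12, 4, 7, 7, 0 and picks A0; Echo would get 11.
- Heavy: Delta compares 3, 10, 0, 2, 11 and picks A4; Echo would get 4.
Echo's induced payoffs are 5, 1, 11, 4, so Echo commits to Medium. Subgame-perfect outcome: (A0, Medium) with payoffs (12, 11).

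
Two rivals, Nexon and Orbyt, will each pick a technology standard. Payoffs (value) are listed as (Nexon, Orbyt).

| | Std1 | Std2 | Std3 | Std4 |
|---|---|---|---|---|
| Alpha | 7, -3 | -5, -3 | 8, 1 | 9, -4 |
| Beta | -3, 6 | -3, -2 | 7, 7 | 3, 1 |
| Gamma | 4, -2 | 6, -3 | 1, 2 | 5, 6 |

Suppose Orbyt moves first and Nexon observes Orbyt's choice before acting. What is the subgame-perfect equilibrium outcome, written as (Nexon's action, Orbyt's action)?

Work backward from Nexon's decision.
- Std1 → Nexon plays Alpha (best of 7, -3, 4); Orbyt gets -3.
- Std2 → Nexon plays Gamma (best of -5, -3, 6); Orbyt gets -3.
- Std3 → Nexon plays Alpha (best of 8, 7, 1); Orbyt gets 1.
- Std4 → Nexon plays Alpha (best of 9, 3, 5); Orbyt gets -4.
Maximizing over -3, -3, 1, -4, Orbyt chooses Std3. Subgame-perfect outcome: (Alpha, Std3) with payoffs (8, 1).

(Alpha, Std3)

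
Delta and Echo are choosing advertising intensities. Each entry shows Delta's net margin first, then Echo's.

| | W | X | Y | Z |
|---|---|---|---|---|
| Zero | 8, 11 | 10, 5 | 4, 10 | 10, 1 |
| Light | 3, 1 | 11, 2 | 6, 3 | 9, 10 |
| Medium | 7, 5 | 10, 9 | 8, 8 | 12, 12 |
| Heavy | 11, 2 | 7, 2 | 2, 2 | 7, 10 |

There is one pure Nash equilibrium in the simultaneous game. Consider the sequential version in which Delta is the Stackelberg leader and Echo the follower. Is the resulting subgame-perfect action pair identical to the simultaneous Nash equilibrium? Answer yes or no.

yes

Work backward from Echo's decision.
- Zero → Echo plays W (best of 11, 5, 10, 1); Delta gets 8.
- Light → Echo plays Z (best of 1, 2, 3, 10); Delta gets 9.
- Medium → Echo plays Z (best of 5, 9, 8, 12); Delta gets 12.
- Heavy → Echo plays Z (best of 2, 2, 2, 10); Delta gets 7.
Maximizing over 8, 9, 12, 7, Delta chooses Medium. Subgame-perfect outcome: (Medium, Z) with payoffs (12, 12).
Under simultaneous play:
Delta's best replies: W→Heavy; X→Light; Y→Medium; Z→Medium.
Echo's best replies: Zero→W; Light→Z; Medium→Z; Heavy→Z.
Only (Medium, Z) has each player best-responding; Nash payoffs (12, 12).
Sequential outcome (Medium, Z) coincides with the Nash profile (Medium, Z).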